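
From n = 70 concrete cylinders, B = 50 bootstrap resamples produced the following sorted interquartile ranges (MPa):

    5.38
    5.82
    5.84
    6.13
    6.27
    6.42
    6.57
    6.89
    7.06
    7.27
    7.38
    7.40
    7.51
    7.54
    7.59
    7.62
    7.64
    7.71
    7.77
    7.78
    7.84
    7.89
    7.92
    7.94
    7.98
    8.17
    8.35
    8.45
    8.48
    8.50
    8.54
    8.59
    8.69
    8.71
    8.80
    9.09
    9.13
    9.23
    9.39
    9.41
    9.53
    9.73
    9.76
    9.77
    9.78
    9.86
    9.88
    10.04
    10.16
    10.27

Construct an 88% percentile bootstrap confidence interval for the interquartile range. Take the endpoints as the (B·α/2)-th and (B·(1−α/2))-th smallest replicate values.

α = 0.12; lower rank = 50 × 0.060 = 3; upper rank = 50 × 0.940 = 47.
The 3rd smallest replicate is 5.84; the 47th is 9.88.

(5.84, 9.88)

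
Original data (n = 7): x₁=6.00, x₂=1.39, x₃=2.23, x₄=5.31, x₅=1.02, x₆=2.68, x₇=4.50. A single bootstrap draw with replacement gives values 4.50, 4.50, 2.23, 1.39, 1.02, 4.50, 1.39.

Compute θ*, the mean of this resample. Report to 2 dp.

θ* = 2.79

Mean = (4.50 + 4.50 + 2.23 + 1.39 + 1.02 + 4.50 + 1.39) / 7 = 19.530 / 7 = 2.79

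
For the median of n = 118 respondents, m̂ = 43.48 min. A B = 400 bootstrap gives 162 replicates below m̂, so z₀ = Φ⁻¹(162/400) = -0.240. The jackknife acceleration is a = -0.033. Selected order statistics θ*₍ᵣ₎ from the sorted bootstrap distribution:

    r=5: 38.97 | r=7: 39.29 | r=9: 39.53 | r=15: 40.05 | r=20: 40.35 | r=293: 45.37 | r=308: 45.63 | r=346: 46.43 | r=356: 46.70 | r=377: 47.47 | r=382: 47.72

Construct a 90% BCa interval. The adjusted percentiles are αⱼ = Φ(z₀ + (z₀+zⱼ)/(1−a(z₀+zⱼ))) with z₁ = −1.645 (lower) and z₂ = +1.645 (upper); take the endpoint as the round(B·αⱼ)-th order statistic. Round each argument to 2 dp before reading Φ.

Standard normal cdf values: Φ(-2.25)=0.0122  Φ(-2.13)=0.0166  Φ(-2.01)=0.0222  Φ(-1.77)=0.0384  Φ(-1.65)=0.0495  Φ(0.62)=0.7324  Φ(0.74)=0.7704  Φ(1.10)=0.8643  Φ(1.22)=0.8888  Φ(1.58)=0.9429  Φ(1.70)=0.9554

Lower: z₀ + z₁ = -0.240 + (-1.645) = -1.885; 1 − a(z₀+z₁) = 1 − (-0.033)(-1.885) = 0.9378; argument = -0.240 + (-1.885)/0.9378 = -2.2500 → -2.25.
α₁ = Φ(-2.25) = 0.0122; rank = round(400 × 0.0122) = 5; θ*₍5₎ = 38.97.
Upper: z₀ + z₂ = 1.405; 1 − a(z₀+z₂) = 1.0464; argument = 1.1027 → 1.10; α₂ = 0.8643; rank = 346; θ*₍346₎ = 46.43.

(38.97, 46.43)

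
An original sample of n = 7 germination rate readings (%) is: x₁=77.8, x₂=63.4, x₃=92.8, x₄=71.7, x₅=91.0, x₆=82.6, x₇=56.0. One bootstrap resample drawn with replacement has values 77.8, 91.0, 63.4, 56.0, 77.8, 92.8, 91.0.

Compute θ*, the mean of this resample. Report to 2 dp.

θ* = 78.54

Mean = (77.8 + 91.0 + 63.4 + 56.0 + 77.8 + 92.8 + 91.0) / 7 = 549.80 / 7 = 78.54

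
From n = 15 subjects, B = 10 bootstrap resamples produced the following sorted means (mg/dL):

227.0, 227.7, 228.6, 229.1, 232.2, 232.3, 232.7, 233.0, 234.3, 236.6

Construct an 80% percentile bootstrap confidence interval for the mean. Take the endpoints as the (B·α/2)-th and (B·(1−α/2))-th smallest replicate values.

α = 0.20; lower rank = 10 × 0.100 = 1; upper rank = 10 × 0.900 = 9.
The 1st smallest replicate is 227.0; the 9th is 234.3.

(227.0, 234.3)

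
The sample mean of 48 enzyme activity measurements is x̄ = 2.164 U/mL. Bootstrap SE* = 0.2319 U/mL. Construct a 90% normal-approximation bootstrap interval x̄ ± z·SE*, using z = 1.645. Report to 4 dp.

(1.7825, 2.5455)

Margin = 1.645 × 0.2319 = 0.38148
Interval: 2.164 ± 0.38148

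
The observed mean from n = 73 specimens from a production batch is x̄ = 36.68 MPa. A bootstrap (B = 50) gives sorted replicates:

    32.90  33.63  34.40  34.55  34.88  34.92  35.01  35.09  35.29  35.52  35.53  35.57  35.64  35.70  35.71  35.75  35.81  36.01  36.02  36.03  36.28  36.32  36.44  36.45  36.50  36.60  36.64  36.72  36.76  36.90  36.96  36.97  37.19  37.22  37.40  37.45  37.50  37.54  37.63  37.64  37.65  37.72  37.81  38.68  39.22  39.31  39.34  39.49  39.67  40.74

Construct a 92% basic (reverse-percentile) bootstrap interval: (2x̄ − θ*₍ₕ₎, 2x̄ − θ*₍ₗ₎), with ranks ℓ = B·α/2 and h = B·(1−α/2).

(33.87, 39.73)

Percentile endpoints at ranks 2 and 48: θ*₍2₎ = 33.63, θ*₍48₎ = 39.49.
Basic interval reflects these around x̄:
  lower = 2 × 36.68 − 39.49 = 33.87
  upper = 2 × 36.68 − 33.63 = 39.73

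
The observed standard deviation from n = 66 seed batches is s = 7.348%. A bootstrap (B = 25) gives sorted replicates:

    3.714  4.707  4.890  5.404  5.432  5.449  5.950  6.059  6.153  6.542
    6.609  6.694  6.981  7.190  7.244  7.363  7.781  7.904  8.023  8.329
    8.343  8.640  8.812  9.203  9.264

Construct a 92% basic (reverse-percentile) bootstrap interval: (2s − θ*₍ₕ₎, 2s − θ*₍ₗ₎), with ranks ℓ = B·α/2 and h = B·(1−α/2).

(5.493, 10.982)

Percentile endpoints at ranks 1 and 24: θ*₍1₎ = 3.714, θ*₍24₎ = 9.203.
Basic interval reflects these around s:
  lower = 2 × 7.348 − 9.203 = 5.493
  upper = 2 × 7.348 − 3.714 = 10.982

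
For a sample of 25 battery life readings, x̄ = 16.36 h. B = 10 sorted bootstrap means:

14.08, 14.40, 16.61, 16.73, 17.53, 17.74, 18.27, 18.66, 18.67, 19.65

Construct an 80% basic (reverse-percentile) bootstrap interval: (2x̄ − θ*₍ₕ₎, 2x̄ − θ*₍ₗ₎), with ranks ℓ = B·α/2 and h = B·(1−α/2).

(14.05, 18.64)

Percentile endpoints at ranks 1 and 9: θ*₍1₎ = 14.08, θ*₍9₎ = 18.67.
Basic interval reflects these around x̄:
  lower = 2 × 16.36 − 18.67 = 14.05
  upper = 2 × 16.36 − 14.08 = 18.64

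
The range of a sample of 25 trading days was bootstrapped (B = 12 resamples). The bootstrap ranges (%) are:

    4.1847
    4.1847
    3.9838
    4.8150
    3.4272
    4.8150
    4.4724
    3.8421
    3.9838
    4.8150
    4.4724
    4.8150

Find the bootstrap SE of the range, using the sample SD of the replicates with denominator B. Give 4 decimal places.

SE* = 0.4392

Bootstrap SE is the standard deviation of the 12 replicate ranges.
Mean of replicates: (4.1847 + 4.1847 + 3.9838 + 4.8150 + 3.4272 + 4.8150 + 4.4724 + 3.8421 + 3.9838 + 4.8150 + 4.4724 + 4.8150) / 12 = 51.81110 / 12 = 4.31759
Sum of squared deviations: (−0.13289)² + (−0.13289)² + (−0.33379)² + (+0.49741)² + (−0.89039)² + (+0.49741)² + (+0.15481)² + (−0.47549)² + (−0.33379)² + (+0.49741)² + (+0.15481)² + (+0.49741)² = 2.31464
Variance = 2.31464 / 12 = 0.19289
SE* = √0.19289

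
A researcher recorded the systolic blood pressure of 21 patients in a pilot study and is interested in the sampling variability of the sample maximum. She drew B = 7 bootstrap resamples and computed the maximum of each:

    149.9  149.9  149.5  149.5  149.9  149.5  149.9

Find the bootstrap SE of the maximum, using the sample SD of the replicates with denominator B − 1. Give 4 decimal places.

SE* = 0.2138

Bootstrap SE is the standard deviation of the 7 replicate maximums.
Mean of replicates: (149.9 + 149.9 + 149.5 + 149.5 + 149.9 + 149.5 + 149.9) / 7 = 1048.10000 / 7 = 149.72857
Sum of squared deviations: (+0.17143)² + (+0.17143)² + (−0.22857)² + (−0.22857)² + (+0.17143)² + (−0.22857)² + (+0.17143)² = 0.27429
Variance = 0.27429 / 6 = 0.04571
SE* = √0.04571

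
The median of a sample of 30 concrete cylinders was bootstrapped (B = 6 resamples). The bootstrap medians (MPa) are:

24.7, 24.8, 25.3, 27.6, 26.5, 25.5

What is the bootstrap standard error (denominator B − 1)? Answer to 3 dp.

SE* = 1.118

Bootstrap SE is the standard deviation of the 6 replicate medians.
Mean of replicates: (24.7 + 24.8 + 25.3 + 27.6 + 26.5 + 25.5) / 6 = 154.4000 / 6 = 25.7333
Sum of squared deviations: (−1.0333)² + (−0.9333)² + (−0.4333)² + (+1.8667)² + (+0.7667)² + (−0.2333)² = 6.2533
Variance = 6.2533 / 5 = 1.2507
SE* = √1.2507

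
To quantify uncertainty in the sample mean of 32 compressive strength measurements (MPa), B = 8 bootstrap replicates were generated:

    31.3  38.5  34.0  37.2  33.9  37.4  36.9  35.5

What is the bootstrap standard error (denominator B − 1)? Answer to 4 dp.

SE* = 2.3859

Bootstrap SE is the standard deviation of the 8 replicate means.
Mean of replicates: (31.3 + 38.5 + 34.0 + 37.2 + 33.9 + 37.4 + 36.9 + 35.5) / 8 = 284.70000 / 8 = 35.58750
Sum of squared deviations: (−4.28750)² + (+2.91250)² + (−1.58750)² + (+1.61250)² + (−1.68750)² + (+1.81250)² + (+1.31250)² + (−0.08750)² = 39.84875
Variance = 39.84875 / 7 = 5.69268
SE* = √5.69268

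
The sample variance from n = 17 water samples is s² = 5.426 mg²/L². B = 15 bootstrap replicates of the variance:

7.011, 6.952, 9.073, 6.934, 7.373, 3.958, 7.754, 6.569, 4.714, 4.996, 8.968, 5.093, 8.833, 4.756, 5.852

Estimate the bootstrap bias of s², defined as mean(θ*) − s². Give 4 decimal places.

bias = +1.1631

mean(θ*) = (7.011 + 6.952 + 9.073 + 6.934 + 7.373 + 3.958 + 7.754 + 6.569 + 4.714 + 4.996 + 8.968 + 5.093 + 8.833 + 4.756 + 5.852) / 15 = 6.58907
bias = 6.58907 − 5.426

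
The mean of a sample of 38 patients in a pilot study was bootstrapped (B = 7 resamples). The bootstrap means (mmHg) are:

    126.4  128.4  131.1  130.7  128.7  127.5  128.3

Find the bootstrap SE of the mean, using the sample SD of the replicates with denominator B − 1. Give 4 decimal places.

SE* = 1.6700

Bootstrap SE is the standard deviation of the 7 replicate means.
Mean of replicates: (126.4 + 128.4 + 131.1 + 130.7 + 128.7 + 127.5 + 128.3) / 7 = 901.10000 / 7 = 128.72857
Sum of squared deviations: (−2.32857)² + (−0.32857)² + (+2.37143)² + (+1.97143)² + (−0.02857)² + (−1.22857)² + (−0.42857)² = 16.73429
Variance = 16.73429 / 6 = 2.78905
SE* = √2.78905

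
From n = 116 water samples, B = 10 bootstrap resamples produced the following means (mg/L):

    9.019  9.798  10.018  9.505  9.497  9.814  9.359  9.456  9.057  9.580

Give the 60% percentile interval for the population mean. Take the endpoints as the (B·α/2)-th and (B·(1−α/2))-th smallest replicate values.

(9.057, 9.798)

Sorted replicates: 9.019, 9.057, 9.359, 9.456, 9.497, 9.505, 9.580, 9.798, 9.814, 10.018
α = 0.40; lower rank = 10 × 0.200 = 2; upper rank = 10 × 0.800 = 8.
The 2nd smallest replicate is 9.057; the 8th is 9.798.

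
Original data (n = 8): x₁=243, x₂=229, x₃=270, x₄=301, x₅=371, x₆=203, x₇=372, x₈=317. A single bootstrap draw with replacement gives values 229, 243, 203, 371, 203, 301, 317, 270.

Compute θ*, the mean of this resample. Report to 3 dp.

Mean = (229 + 243 + 203 + 371 + 203 + 301 + 317 + 270) / 8 = 2137.0 / 8 = 267.125

θ* = 267.125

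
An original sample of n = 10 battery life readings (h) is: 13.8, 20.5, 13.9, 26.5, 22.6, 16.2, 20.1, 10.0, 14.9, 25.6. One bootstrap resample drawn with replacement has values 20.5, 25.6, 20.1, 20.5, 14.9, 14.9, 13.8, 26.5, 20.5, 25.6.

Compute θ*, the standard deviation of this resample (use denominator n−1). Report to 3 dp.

Mean = 20.2900; sum of squared deviations = 195.3490
s² = 195.3490 / 9 = 21.7054
s = √21.7054 = 4.659

θ* = 4.659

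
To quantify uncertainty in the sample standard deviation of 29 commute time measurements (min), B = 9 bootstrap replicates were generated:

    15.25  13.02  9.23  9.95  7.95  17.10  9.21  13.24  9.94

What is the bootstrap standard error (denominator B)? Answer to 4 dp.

Bootstrap SE is the standard deviation of the 9 replicate standard deviations.
Mean of replicates: (15.25 + 13.02 + 9.23 + 9.95 + 7.95 + 17.10 + 9.21 + 13.24 + 9.94) / 9 = 104.89000 / 9 = 11.65444
Sum of squared deviations: (+3.59556)² + (+1.36556)² + (−2.42444)² + (−1.70444)² + (−3.70444)² + (+5.44556)² + (−2.44444)² + (+1.58556)² + (−1.71444)² = 78.38142
Variance = 78.38142 / 9 = 8.70905
SE* = √8.70905

SE* = 2.9511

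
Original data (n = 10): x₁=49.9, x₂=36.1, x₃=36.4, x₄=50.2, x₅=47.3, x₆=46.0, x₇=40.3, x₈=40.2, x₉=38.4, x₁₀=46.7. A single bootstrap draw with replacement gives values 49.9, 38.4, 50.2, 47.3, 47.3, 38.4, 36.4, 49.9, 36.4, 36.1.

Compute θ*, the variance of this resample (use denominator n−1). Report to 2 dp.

Mean = 43.0300; sum of squared deviations = 361.0810
s² = 361.0810 / 9 = 40.1201

θ* = 40.12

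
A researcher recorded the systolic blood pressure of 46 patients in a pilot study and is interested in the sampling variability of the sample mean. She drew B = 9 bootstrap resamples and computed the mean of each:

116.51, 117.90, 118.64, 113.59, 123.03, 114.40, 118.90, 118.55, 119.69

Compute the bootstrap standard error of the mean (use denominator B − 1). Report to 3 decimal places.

SE* = 2.834

Bootstrap SE is the standard deviation of the 9 replicate means.
Mean of replicates: (116.51 + 117.90 + 118.64 + 113.59 + 123.03 + 114.40 + 118.90 + 118.55 + 119.69) / 9 = 1061.2100 / 9 = 117.9122
Sum of squared deviations: (−1.4022)² + (−0.0122)² + (+0.7278)² + (−4.3222)² + (+5.1178)² + (−3.5122)² + (+0.9878)² + (+0.6378)² + (+1.7778)² = 64.2480
Variance = 64.2480 / 8 = 8.0310
SE* = √8.0310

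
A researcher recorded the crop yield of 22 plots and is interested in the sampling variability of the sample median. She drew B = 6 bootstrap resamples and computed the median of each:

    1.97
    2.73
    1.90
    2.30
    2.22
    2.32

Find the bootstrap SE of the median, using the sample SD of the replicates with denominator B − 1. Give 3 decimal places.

SE* = 0.296

Bootstrap SE is the standard deviation of the 6 replicate medians.
Mean of replicates: (1.97 + 2.73 + 1.90 + 2.30 + 2.22 + 2.32) / 6 = 13.4400 / 6 = 2.2400
Sum of squared deviations: (−0.2700)² + (+0.4900)² + (−0.3400)² + (+0.0600)² + (−0.0200)² + (+0.0800)² = 0.4390
Variance = 0.4390 / 5 = 0.0878
SE* = √0.0878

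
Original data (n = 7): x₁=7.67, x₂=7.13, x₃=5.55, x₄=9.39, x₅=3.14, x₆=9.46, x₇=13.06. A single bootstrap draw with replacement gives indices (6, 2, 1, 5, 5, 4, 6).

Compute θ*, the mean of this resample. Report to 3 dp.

θ* = 7.056

Resample values: 9.46, 7.13, 7.67, 3.14, 3.14, 9.39, 9.46.
Mean = (9.46 + 7.13 + 7.67 + 3.14 + 3.14 + 9.39 + 9.46) / 7 = 49.390 / 7 = 7.056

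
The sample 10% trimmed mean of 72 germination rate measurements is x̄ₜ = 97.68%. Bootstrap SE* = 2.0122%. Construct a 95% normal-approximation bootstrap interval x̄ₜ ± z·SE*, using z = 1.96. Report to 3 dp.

Margin = 1.96 × 2.0122 = 3.9439
Interval: 97.68 ± 3.9439

(93.736, 101.624)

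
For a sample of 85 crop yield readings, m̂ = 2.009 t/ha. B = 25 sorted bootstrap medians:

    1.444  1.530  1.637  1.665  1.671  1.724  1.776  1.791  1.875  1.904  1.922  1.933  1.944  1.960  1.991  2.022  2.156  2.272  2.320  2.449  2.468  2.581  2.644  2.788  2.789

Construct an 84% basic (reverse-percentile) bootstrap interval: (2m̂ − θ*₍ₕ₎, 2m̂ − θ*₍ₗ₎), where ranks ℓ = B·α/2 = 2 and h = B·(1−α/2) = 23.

Percentile endpoints at ranks 2 and 23: θ*₍2₎ = 1.530, θ*₍23₎ = 2.644.
Basic interval reflects these around m̂:
  lower = 2 × 2.009 − 2.644 = 1.374
  upper = 2 × 2.009 − 1.530 = 2.488

(1.374, 2.488)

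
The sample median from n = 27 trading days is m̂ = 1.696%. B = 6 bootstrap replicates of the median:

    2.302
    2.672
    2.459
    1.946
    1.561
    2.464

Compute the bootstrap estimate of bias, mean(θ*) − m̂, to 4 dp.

mean(θ*) = (2.302 + 2.672 + 2.459 + 1.946 + 1.561 + 2.464) / 6 = 2.23400
bias = 2.23400 − 1.696

bias = +0.5380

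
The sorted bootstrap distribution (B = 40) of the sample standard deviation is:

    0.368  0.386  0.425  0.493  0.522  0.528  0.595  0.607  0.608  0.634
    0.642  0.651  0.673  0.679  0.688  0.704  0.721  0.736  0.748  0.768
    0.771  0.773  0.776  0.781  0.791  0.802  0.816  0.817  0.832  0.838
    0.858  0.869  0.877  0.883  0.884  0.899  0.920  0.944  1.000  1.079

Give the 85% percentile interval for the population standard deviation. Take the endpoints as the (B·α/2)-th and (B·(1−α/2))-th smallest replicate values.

α = 0.15; lower rank = 40 × 0.075 = 3; upper rank = 40 × 0.925 = 37.
The 3rd smallest replicate is 0.425; the 37th is 0.920.

(0.425, 0.920)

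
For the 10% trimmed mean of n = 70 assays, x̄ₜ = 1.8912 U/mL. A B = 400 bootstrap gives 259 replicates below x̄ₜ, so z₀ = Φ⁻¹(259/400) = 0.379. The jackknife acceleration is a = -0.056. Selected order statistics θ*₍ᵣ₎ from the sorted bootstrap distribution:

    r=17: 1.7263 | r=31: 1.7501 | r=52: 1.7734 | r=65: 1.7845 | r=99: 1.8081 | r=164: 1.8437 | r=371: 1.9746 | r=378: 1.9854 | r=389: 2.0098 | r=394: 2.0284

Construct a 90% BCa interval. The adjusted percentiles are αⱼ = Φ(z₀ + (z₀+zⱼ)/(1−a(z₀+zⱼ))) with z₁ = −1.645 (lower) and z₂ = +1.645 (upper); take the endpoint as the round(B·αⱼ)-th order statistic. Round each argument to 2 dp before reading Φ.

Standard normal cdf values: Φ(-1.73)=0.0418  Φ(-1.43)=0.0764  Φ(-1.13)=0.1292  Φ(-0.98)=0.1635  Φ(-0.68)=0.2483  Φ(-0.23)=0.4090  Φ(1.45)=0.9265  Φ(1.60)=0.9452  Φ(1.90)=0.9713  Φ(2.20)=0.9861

(1.7845, 2.0284)

Lower: z₀ + z₁ = 0.379 + (-1.645) = -1.266; 1 − a(z₀+z₁) = 1 − (-0.056)(-1.266) = 0.9291; argument = 0.379 + (-1.266)/0.9291 = -0.9836 → -0.98.
α₁ = Φ(-0.98) = 0.1635; rank = round(400 × 0.1635) = 65; θ*₍65₎ = 1.7845.
Upper: z₀ + z₂ = 2.024; 1 − a(z₀+z₂) = 1.1133; argument = 2.1969 → 2.20; α₂ = 0.9861; rank = 394; θ*₍394₎ = 2.0284.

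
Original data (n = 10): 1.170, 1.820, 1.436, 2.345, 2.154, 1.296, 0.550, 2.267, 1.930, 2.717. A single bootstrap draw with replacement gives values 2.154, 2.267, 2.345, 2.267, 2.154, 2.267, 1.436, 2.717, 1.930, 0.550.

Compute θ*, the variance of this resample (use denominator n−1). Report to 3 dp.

θ* = 0.369

Mean = 2.0087; sum of squared deviations = 3.3192
s² = 3.3192 / 9 = 0.3688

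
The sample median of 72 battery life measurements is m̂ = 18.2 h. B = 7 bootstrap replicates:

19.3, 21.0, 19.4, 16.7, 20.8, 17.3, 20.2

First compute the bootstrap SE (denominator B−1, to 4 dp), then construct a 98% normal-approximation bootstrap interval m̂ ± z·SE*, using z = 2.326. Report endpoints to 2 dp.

Mean of replicates = 19.2429; sum of squared deviations = 16.6971; SE* = √(16.6971/6) = 1.6682
Margin = 2.326 × 1.6682 = 3.880
Interval: 18.2 ± 3.880

(14.32, 22.08)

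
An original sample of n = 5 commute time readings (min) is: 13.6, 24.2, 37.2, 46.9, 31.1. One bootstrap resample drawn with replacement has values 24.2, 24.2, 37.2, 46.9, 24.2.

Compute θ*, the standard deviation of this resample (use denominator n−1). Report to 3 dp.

Mean = 31.3400; sum of squared deviations = 429.3920
s² = 429.3920 / 4 = 107.3480
s = √107.3480 = 10.361

θ* = 10.361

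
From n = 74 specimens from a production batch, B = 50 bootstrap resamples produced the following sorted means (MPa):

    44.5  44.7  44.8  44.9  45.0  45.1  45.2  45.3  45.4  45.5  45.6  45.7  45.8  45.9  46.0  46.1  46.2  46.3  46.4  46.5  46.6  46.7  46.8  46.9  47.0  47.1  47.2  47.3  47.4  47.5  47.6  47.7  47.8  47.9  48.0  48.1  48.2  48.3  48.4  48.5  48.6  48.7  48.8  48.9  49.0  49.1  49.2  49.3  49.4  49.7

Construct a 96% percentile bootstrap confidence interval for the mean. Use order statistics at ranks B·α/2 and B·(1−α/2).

(44.5, 49.4)

α = 0.04; lower rank = 50 × 0.020 = 1; upper rank = 50 × 0.980 = 49.
The 1st smallest replicate is 44.5; the 49th is 49.4.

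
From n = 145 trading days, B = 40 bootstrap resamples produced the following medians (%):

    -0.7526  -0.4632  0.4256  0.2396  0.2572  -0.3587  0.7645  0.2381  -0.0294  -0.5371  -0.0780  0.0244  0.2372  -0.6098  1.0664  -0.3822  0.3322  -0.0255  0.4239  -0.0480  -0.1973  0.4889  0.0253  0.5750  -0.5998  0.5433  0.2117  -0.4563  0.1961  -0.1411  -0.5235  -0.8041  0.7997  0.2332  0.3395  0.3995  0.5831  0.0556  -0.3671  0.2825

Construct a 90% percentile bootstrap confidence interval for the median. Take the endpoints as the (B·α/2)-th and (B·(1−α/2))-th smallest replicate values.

Sorted replicates: -0.8041, -0.7526, -0.6098, -0.5998, -0.5371, -0.5235, -0.4632, -0.4563, -0.3822, -0.3671, -0.3587, -0.1973, -0.1411, -0.0780, -0.0480, -0.0294, -0.0255, 0.0244, 0.0253, 0.0556, 0.1961, 0.2117, 0.2332, 0.2372, 0.2381, 0.2396, 0.2572, 0.2825, 0.3322, 0.3395, 0.3995, 0.4239, 0.4256, 0.4889, 0.5433, 0.5750, 0.5831, 0.7645, 0.7997, 1.0664
α = 0.10; lower rank = 40 × 0.050 = 2; upper rank = 40 × 0.950 = 38.
The 2nd smallest replicate is -0.7526; the 38th is 0.7645.

(-0.7526, 0.7645)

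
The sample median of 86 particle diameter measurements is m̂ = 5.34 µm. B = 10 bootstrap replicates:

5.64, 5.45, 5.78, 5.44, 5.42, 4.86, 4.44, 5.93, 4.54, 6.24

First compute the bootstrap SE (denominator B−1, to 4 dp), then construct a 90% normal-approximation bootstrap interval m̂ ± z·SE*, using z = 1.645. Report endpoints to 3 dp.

Mean of replicates = 5.3740; sum of squared deviations = 3.1390; SE* = √(3.1390/9) = 0.5906
Margin = 1.645 × 0.5906 = 0.9715
Interval: 5.34 ± 0.9715

(4.368, 6.312)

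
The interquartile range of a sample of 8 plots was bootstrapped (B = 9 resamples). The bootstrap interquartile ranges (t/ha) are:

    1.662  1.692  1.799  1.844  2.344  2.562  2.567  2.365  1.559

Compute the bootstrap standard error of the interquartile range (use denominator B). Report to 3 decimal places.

Bootstrap SE is the standard deviation of the 9 replicate interquartile ranges.
Mean of replicates: (1.662 + 1.692 + 1.799 + 1.844 + 2.344 + 2.562 + 2.567 + 2.365 + 1.559) / 9 = 18.3940 / 9 = 2.0438
Sum of squared deviations: (−0.3818)² + (−0.3518)² + (−0.2448)² + (−0.1998)² + (+0.3002)² + (+0.5182)² + (+0.5232)² + (+0.3212)² + (−0.4848)² = 1.3400
Variance = 1.3400 / 9 = 0.1489
SE* = √0.1489

SE* = 0.386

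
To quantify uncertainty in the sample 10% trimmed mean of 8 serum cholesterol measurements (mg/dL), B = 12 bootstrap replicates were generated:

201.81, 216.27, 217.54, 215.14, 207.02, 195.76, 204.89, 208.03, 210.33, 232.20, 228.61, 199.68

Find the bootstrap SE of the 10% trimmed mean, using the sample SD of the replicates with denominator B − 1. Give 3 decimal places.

SE* = 11.087

Bootstrap SE is the standard deviation of the 12 replicate 10% trimmed means.
Mean of replicates: (201.81 + 216.27 + 217.54 + 215.14 + 207.02 + 195.76 + 204.89 + 208.03 + 210.33 + 232.20 + 228.61 + 199.68) / 12 = 2537.2800 / 12 = 211.4400
Sum of squared deviations: (−9.6300)² + (+4.8300)² + (+6.1000)² + (+3.7000)² + (−4.4200)² + (−15.6800)² + (−6.5500)² + (−3.4100)² + (−1.1100)² + (+20.7600)² + (+17.1700)² + (−11.7600)² = 1352.2114
Variance = 1352.2114 / 11 = 122.9283
SE* = √122.9283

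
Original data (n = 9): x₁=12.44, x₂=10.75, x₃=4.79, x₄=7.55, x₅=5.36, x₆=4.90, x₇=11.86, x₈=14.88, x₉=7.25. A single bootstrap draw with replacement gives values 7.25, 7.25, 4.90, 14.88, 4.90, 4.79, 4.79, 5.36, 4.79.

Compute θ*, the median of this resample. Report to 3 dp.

Sorted: 4.79, 4.79, 4.79, 4.90, 4.90, 5.36, 7.25, 7.25, 14.88
Median = middle value = 4.900

θ* = 4.900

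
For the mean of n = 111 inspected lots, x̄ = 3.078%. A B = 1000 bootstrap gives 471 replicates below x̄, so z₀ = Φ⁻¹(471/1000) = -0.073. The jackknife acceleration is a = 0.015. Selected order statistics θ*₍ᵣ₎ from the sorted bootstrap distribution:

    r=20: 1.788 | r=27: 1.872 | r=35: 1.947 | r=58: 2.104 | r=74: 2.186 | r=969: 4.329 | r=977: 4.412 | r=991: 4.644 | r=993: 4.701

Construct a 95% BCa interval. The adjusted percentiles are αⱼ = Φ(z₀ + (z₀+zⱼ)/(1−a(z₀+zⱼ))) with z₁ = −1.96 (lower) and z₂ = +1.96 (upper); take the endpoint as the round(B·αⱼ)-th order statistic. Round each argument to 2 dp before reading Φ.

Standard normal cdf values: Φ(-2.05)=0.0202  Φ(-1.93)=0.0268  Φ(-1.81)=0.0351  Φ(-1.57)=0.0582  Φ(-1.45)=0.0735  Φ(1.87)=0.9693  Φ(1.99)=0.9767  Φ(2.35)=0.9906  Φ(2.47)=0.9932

(1.788, 4.329)

Lower: z₀ + z₁ = -0.073 + (-1.960) = -2.033; 1 − a(z₀+z₁) = 1 − (0.015)(-2.033) = 1.0305; argument = -0.073 + (-2.033)/1.0305 = -2.0458 → -2.05.
α₁ = Φ(-2.05) = 0.0202; rank = round(1000 × 0.0202) = 20; θ*₍20₎ = 1.788.
Upper: z₀ + z₂ = 1.887; 1 − a(z₀+z₂) = 0.9717; argument = 1.8690 → 1.87; α₂ = 0.9693; rank = 969; θ*₍969₎ = 4.329.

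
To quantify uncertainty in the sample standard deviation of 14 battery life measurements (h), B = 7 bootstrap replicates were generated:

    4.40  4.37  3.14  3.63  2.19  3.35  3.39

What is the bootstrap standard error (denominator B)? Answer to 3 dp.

SE* = 0.703

Bootstrap SE is the standard deviation of the 7 replicate standard deviations.
Mean of replicates: (4.40 + 4.37 + 3.14 + 3.63 + 2.19 + 3.35 + 3.39) / 7 = 24.4700 / 7 = 3.4957
Sum of squared deviations: (+0.9043)² + (+0.8743)² + (−0.3557)² + (+0.1343)² + (−1.3057)² + (−0.1457)² + (−0.1057)² = 3.4640
Variance = 3.4640 / 7 = 0.4949
SE* = √0.4949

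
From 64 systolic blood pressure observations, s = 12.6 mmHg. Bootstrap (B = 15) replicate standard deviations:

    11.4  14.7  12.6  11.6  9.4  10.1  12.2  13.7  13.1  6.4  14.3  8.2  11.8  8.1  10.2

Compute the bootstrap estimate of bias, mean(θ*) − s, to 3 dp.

bias = −1.413

mean(θ*) = (11.4 + 14.7 + 12.6 + 11.6 + 9.4 + 10.1 + 12.2 + 13.7 + 13.1 + 6.4 + 14.3 + 8.2 + 11.8 + 8.1 + 10.2) / 15 = 11.1867
bias = 11.1867 − 12.6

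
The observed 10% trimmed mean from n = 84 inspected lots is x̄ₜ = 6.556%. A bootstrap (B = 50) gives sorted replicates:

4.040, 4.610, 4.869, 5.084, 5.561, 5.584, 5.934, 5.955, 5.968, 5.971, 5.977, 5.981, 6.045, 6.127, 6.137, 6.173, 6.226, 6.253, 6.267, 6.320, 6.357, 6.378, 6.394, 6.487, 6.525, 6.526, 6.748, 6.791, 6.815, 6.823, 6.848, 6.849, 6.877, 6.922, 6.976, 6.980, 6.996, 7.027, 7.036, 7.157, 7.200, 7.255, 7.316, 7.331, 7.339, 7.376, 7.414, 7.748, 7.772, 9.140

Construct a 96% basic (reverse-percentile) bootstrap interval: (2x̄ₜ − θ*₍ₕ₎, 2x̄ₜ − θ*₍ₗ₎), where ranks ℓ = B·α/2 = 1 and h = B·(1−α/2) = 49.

(5.340, 9.072)

Percentile endpoints at ranks 1 and 49: θ*₍1₎ = 4.040, θ*₍49₎ = 7.772.
Basic interval reflects these around x̄ₜ:
  lower = 2 × 6.556 − 7.772 = 5.340
  upper = 2 × 6.556 − 4.040 = 9.072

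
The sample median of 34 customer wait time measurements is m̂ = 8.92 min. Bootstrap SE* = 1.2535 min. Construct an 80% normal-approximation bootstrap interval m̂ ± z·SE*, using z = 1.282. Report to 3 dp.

Margin = 1.282 × 1.2535 = 1.6070
Interval: 8.92 ± 1.6070

(7.313, 10.527)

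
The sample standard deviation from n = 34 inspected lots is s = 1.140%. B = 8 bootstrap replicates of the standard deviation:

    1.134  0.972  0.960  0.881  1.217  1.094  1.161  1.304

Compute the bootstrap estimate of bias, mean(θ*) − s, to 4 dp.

mean(θ*) = (1.134 + 0.972 + 0.960 + 0.881 + 1.217 + 1.094 + 1.161 + 1.304) / 8 = 1.09038
bias = 1.09038 − 1.140

bias = −0.0496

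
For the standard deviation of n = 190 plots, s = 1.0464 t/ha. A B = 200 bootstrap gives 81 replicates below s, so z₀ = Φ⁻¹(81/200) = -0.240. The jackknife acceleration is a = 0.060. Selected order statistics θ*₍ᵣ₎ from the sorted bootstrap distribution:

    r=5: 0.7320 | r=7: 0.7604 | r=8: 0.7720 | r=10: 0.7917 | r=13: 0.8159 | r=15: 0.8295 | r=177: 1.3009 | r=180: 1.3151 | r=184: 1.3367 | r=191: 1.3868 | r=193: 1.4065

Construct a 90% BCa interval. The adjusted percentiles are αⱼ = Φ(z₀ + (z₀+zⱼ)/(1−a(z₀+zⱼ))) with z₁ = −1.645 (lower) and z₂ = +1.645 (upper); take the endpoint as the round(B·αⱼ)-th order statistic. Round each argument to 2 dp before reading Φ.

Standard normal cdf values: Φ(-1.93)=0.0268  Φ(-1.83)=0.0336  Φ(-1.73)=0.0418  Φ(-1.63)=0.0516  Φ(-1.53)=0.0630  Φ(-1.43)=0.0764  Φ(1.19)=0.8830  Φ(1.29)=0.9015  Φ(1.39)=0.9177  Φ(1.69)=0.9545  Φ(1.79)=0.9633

(0.7320, 1.3151)

Lower: z₀ + z₁ = -0.240 + (-1.645) = -1.885; 1 − a(z₀+z₁) = 1 − (0.060)(-1.885) = 1.1131; argument = -0.240 + (-1.885)/1.1131 = -1.9335 → -1.93.
α₁ = Φ(-1.93) = 0.0268; rank = round(200 × 0.0268) = 5; θ*₍5₎ = 0.7320.
Upper: z₀ + z₂ = 1.405; 1 − a(z₀+z₂) = 0.9157; argument = 1.2943 → 1.29; α₂ = 0.9015; rank = 180; θ*₍180₎ = 1.3151.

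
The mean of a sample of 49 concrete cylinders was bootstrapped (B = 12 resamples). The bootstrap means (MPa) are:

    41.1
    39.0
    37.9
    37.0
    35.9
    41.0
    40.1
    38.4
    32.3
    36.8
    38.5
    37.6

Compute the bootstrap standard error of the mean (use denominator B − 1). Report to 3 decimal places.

Bootstrap SE is the standard deviation of the 12 replicate means.
Mean of replicates: (41.1 + 39.0 + 37.9 + 37.0 + 35.9 + 41.0 + 40.1 + 38.4 + 32.3 + 36.8 + 38.5 + 37.6) / 12 = 455.6000 / 12 = 37.9667
Sum of squared deviations: (+3.1333)² + (+1.0333)² + (−0.0667)² + (−0.9667)² + (−2.0667)² + (+3.0333)² + (+2.1333)² + (+0.4333)² + (−5.6667)² + (−1.1667)² + (+0.5333)² + (−0.3667)² = 63.9267
Variance = 63.9267 / 11 = 5.8115
SE* = √5.8115

SE* = 2.411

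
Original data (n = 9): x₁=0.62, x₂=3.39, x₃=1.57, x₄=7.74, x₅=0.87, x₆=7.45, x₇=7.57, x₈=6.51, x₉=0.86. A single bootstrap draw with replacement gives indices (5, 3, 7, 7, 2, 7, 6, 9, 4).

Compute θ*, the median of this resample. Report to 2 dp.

θ* = 7.45

Resample values: 0.87, 1.57, 7.57, 7.57, 3.39, 7.57, 7.45, 0.86, 7.74.
Sorted: 0.86, 0.87, 1.57, 3.39, 7.45, 7.57, 7.57, 7.57, 7.74
Median = middle value = 7.45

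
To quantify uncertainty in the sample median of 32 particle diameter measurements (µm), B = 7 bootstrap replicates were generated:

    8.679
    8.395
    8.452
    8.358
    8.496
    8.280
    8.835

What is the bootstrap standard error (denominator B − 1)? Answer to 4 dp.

Bootstrap SE is the standard deviation of the 7 replicate medians.
Mean of replicates: (8.679 + 8.395 + 8.452 + 8.358 + 8.496 + 8.280 + 8.835) / 7 = 59.49500 / 7 = 8.49929
Sum of squared deviations: (+0.17971)² + (−0.10429)² + (−0.04729)² + (−0.14129)² + (−0.00329)² + (−0.21929)² + (+0.33571)² = 0.22617
Variance = 0.22617 / 6 = 0.03770
SE* = √0.03770

SE* = 0.1942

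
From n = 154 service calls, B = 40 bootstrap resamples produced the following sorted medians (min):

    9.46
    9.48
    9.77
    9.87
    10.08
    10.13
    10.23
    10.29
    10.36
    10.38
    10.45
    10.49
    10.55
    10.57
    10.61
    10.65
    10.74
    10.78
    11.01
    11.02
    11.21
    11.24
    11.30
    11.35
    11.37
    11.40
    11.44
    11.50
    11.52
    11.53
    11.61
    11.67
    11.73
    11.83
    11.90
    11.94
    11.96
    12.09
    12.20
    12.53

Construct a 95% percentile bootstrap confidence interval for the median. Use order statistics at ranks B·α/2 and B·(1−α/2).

α = 0.05; lower rank = 40 × 0.025 = 1; upper rank = 40 × 0.975 = 39.
The 1st smallest replicate is 9.46; the 39th is 12.20.

(9.46, 12.20)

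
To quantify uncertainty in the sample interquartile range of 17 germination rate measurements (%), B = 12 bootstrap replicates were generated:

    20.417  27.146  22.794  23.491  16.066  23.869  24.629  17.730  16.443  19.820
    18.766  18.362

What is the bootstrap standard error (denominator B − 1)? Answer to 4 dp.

SE* = 3.5365

Bootstrap SE is the standard deviation of the 12 replicate interquartile ranges.
Mean of replicates: (20.417 + 27.146 + 22.794 + 23.491 + 16.066 + 23.869 + 24.629 + 17.730 + 16.443 + 19.820 + 18.766 + 18.362) / 12 = 249.53300 / 12 = 20.79442
Sum of squared deviations: (−0.37742)² + (+6.35158)² + (+1.99958)² + (+2.69658)² + (−4.72842)² + (+3.07458)² + (+3.83458)² + (−3.06442)² + (−4.35142)² + (−0.97442)² + (−2.02842)² + (−2.43242)² = 137.57605
Variance = 137.57605 / 11 = 12.50691
SE* = √12.50691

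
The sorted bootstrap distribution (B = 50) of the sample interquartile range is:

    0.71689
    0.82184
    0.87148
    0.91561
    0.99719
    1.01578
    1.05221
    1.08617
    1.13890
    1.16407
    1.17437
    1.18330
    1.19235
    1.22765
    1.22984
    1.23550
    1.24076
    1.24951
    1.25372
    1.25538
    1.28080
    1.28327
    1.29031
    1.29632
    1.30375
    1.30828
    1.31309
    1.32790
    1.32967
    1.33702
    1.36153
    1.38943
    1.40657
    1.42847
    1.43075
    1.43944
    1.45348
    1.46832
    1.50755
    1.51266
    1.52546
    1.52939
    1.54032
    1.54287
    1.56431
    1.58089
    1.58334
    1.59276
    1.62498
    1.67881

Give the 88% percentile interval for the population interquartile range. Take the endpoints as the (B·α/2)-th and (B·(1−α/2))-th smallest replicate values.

(0.87148, 1.58334)

α = 0.12; lower rank = 50 × 0.060 = 3; upper rank = 50 × 0.940 = 47.
The 3rd smallest replicate is 0.87148; the 47th is 1.58334.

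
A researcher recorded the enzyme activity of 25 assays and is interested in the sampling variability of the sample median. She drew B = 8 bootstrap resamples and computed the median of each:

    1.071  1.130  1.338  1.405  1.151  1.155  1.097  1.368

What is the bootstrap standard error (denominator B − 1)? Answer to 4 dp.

SE* = 0.1332

Bootstrap SE is the standard deviation of the 8 replicate medians.
Mean of replicates: (1.071 + 1.130 + 1.338 + 1.405 + 1.151 + 1.155 + 1.097 + 1.368) / 8 = 9.71500 / 8 = 1.21437
Sum of squared deviations: (−0.14338)² + (−0.08438)² + (+0.12363)² + (+0.19063)² + (−0.06337)² + (−0.05937)² + (−0.11738)² + (+0.15363)² = 0.12422
Variance = 0.12422 / 7 = 0.01775
SE* = √0.01775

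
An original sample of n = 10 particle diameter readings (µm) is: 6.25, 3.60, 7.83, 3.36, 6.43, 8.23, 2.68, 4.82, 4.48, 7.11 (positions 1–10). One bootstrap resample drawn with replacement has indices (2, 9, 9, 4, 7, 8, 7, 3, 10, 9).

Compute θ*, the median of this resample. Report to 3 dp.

Resample values: 3.60, 4.48, 4.48, 3.36, 2.68, 4.82, 2.68, 7.83, 7.11, 4.48.
Sorted: 2.68, 2.68, 3.36, 3.60, 4.48, 4.48, 4.48, 4.82, 7.11, 7.83
Median = average of the two middle values = 4.480

θ* = 4.480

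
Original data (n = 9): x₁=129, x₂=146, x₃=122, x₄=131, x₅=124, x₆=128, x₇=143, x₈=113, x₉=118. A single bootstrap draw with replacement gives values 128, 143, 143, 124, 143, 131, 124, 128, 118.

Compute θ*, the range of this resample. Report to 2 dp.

Range = 143 − 118 = 25.00

θ* = 25.00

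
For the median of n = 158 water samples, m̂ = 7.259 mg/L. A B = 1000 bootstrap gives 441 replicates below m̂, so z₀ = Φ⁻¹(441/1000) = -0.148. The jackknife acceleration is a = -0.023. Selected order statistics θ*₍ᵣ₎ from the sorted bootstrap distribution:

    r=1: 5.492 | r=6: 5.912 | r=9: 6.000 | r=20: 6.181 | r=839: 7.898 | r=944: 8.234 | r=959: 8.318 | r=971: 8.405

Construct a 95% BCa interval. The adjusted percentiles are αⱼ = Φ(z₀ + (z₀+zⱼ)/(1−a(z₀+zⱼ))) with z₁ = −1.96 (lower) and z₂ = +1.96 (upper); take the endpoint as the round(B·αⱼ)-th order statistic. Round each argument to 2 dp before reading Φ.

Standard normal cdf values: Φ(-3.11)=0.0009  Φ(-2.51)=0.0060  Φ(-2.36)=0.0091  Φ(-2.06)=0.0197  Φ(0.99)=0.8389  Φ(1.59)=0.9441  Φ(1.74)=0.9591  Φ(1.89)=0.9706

Lower: z₀ + z₁ = -0.148 + (-1.960) = -2.108; 1 − a(z₀+z₁) = 1 − (-0.023)(-2.108) = 0.9515; argument = -0.148 + (-2.108)/0.9515 = -2.3634 → -2.36.
α₁ = Φ(-2.36) = 0.0091; rank = round(1000 × 0.0091) = 9; θ*₍9₎ = 6.000.
Upper: z₀ + z₂ = 1.812; 1 − a(z₀+z₂) = 1.0417; argument = 1.5915 → 1.59; α₂ = 0.9441; rank = 944; θ*₍944₎ = 8.234.

(6.000, 8.234)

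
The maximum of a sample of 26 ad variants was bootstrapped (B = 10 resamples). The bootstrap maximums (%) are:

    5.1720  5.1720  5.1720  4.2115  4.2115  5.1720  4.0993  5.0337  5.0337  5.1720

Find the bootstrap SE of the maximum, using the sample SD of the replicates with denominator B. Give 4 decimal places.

SE* = 0.4432

Bootstrap SE is the standard deviation of the 10 replicate maximums.
Mean of replicates: (5.1720 + 5.1720 + 5.1720 + 4.2115 + 4.2115 + 5.1720 + 4.0993 + 5.0337 + 5.0337 + 5.1720) / 10 = 48.44970 / 10 = 4.84497
Sum of squared deviations: (+0.32703)² + (+0.32703)² + (+0.32703)² + (−0.63347)² + (−0.63347)² + (+0.32703)² + (−0.74567)² + (+0.18873)² + (+0.18873)² + (+0.32703)² = 1.96457
Variance = 1.96457 / 10 = 0.19646
SE* = √0.19646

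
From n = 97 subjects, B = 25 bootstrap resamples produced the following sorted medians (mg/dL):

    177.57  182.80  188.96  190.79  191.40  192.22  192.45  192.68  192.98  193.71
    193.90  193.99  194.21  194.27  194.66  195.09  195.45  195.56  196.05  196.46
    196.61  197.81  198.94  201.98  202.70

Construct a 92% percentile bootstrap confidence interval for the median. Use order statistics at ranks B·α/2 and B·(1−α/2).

(177.57, 201.98)

α = 0.08; lower rank = 25 × 0.040 = 1; upper rank = 25 × 0.960 = 24.
The 1st smallest replicate is 177.57; the 24th is 201.98.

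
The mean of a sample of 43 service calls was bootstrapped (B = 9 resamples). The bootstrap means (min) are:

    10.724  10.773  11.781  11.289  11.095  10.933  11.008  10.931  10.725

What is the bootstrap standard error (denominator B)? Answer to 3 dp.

SE* = 0.318

Bootstrap SE is the standard deviation of the 9 replicate means.
Mean of replicates: (10.724 + 10.773 + 11.781 + 11.289 + 11.095 + 10.933 + 11.008 + 10.931 + 10.725) / 9 = 99.2590 / 9 = 11.0288
Sum of squared deviations: (−0.3048)² + (−0.2558)² + (+0.7522)² + (+0.2602)² + (+0.0662)² + (−0.0958)² + (−0.0208)² + (−0.0978)² + (−0.3038)² = 0.9077
Variance = 0.9077 / 9 = 0.1009
SE* = √0.1009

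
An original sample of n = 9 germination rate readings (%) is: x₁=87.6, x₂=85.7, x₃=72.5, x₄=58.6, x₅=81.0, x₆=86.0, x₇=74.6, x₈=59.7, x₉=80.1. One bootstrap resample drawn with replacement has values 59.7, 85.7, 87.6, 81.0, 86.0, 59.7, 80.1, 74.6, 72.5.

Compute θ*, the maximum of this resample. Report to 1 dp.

Maximum = 87.6

θ* = 87.6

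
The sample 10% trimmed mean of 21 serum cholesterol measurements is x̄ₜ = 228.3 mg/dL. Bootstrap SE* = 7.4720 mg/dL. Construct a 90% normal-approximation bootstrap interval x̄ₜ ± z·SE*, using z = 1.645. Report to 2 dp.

(216.01, 240.59)

Margin = 1.645 × 7.4720 = 12.291
Interval: 228.3 ± 12.291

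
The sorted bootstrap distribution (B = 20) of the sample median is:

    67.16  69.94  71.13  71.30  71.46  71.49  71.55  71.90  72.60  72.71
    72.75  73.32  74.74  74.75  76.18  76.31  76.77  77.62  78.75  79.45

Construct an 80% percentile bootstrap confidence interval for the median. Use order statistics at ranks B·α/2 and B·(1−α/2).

α = 0.20; lower rank = 20 × 0.100 = 2; upper rank = 20 × 0.900 = 18.
The 2nd smallest replicate is 69.94; the 18th is 77.62.

(69.94, 77.62)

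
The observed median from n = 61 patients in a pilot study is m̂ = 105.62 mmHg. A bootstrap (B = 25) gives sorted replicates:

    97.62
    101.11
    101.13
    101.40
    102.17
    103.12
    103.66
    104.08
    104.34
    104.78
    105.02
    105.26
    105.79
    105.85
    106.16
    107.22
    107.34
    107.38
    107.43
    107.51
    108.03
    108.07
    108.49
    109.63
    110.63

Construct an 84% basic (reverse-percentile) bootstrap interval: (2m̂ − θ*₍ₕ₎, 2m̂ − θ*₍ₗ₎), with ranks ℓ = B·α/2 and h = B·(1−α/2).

Percentile endpoints at ranks 2 and 23: θ*₍2₎ = 101.11, θ*₍23₎ = 108.49.
Basic interval reflects these around m̂:
  lower = 2 × 105.62 − 108.49 = 102.75
  upper = 2 × 105.62 − 101.11 = 110.13

(102.75, 110.13)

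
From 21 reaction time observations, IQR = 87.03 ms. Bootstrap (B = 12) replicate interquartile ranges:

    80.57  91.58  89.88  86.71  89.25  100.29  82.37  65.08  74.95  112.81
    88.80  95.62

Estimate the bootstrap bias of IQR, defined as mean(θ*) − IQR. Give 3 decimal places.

bias = +1.129

mean(θ*) = (80.57 + 91.58 + 89.88 + 86.71 + 89.25 + 100.29 + 82.37 + 65.08 + 74.95 + 112.81 + 88.80 + 95.62) / 12 = 88.1592
bias = 88.1592 − 87.03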